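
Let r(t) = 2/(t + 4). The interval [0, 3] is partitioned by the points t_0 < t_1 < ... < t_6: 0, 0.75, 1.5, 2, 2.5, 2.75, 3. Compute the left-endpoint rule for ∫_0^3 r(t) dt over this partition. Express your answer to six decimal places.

Subinterval widths: 0.75, 0.75, 0.5, 0.5, 0.25, 0.25.
Left endpoints: 0, 0.75, 1.5, 2, 2.5, 2.75.
r(0) = 0.5, r(0.75) = 8/19, r(1.5) = 4/11, r(2) = 1/3, r(2.5) = 4/13, r(2.75) = 8/27.
Sum = Σ Δt_i · r(t_i).
Sum ≈ 1.190271.

1.190271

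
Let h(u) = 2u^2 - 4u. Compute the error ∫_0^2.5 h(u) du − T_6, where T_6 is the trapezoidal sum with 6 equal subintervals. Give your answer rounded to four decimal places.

Exact integral: ∫_0^2.5 h(u) du ≈ -2.083333.
T_6 ≈ -1.938657.
Error ≈ -2.083333 − (-1.938657) ≈ -0.1447.

-0.1447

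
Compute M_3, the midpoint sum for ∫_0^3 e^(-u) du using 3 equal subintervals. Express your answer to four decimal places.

0.9117

Δu = (3 − 0)/3 = 1.
Midpoints: 0.5, 1.5, 2.5.
f(0.5) ≈ 0.6065, f(1.5) ≈ 0.2231, f(2.5) ≈ 0.0821.
Sum = Δu · [f(0.5) + f(1.5) + f(2.5)].
Sum ≈ 0.9117.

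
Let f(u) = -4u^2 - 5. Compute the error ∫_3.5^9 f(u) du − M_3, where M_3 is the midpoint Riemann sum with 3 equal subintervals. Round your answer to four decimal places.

-6.1620

Exact integral: ∫_3.5^9 f(u) du ≈ -942.333333.
M_3 ≈ -936.171296.
Error ≈ -942.333333 − (-936.171296) ≈ -6.1620.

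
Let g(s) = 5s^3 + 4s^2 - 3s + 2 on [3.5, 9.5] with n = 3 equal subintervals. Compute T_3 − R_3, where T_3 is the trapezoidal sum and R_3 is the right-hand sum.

T_3 = 11380.75.
R_3 = 15747.25.
T_3 − R_3 = -4366.5.

-4366.5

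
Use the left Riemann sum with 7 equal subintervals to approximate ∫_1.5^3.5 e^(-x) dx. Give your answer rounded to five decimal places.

0.22181

Δx = (3.5 − 1.5)/7 = 2/7.
Left endpoints: 1.5, 25/14, 29/14, 33/14, 37/14, 41/14, 45/14.
f(1.5) ≈ 0.22313, f(25/14) ≈ 0.16768, f(29/14) ≈ 0.12601, f(33/14) ≈ 0.09469, f(37/14) ≈ 0.07116, f(41/14) ≈ 0.05347, f(45/14) ≈ 0.04018.
Sum = Δx · [f(1.5) + f(25/14) + f(29/14) + ...].
Sum ≈ 0.22181.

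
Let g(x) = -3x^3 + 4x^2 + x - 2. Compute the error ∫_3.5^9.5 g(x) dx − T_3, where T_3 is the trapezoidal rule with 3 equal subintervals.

218

Exact integral: ∫_3.5^9.5 g(x) dx = -4883.25.
T_3 = -5101.25.
Error = -4883.25 − (-5101.25) = 218.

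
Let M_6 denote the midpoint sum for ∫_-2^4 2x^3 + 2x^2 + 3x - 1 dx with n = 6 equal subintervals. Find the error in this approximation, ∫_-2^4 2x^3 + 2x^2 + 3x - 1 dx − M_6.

Exact integral: ∫_-2^4 f(x) dx = 180.
M_6 = 176.
Error = 180 − 176 = 4.

4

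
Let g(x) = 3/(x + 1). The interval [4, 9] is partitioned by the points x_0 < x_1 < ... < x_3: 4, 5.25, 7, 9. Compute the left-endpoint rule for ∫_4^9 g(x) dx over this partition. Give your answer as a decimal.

2.34

Subinterval widths: 1.25, 1.75, 2.
Left endpoints: 4, 5.25, 7.
g(4) = 0.6, g(5.25) = 0.48, g(7) = 0.375.
Sum = Σ Δx_i · g(x_i).
Sum = 2.34.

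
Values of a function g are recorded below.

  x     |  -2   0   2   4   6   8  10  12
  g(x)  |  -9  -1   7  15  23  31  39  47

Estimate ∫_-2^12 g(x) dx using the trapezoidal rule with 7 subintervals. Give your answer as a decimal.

266

Δx = 2.
T_7 = (2/2)·[(-9) + 2·(-1) + 2·7 + 2·15 + 2·23 + 2·31 + 2·39 + 47] = 266.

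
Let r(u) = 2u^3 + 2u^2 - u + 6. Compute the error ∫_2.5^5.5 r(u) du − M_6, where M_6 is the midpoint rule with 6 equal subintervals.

Exact integral: ∫_2.5^5.5 r(u) du = 544.5.
M_6 = 542.875.
Error = 544.5 − 542.875 = 1.625.

1.625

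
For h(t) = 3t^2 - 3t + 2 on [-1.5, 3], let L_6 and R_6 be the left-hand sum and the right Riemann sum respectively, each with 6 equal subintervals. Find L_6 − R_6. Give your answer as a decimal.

-5.0625

L_6 = 27.984375.
R_6 = 33.046875.
L_6 − R_6 = -5.0625.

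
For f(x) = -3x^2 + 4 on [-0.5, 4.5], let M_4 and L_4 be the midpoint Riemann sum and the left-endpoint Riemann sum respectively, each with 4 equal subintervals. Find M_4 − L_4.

M_4 = -69.296875.
L_4 = -37.65625.
M_4 − L_4 = -31.640625.

-31.640625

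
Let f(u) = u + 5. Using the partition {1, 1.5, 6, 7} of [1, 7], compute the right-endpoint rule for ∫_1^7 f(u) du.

Subinterval widths: 0.5, 4.5, 1.
Right endpoints: 1.5, 6, 7.
f(1.5) = 6.5, f(6) = 11, f(7) = 12.
Sum = Σ Δu_i · f(u_i).
Sum = 64.75.

64.75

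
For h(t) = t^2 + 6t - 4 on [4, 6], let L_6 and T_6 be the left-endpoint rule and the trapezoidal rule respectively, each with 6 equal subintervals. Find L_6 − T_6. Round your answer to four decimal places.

L_6 ≈ 97.370370.
T_6 ≈ 102.703704.
L_6 − T_6 ≈ -5.3333.

-5.3333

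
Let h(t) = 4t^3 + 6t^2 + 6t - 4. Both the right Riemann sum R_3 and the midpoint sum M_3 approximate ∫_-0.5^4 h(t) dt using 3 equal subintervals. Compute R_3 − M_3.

351.84375

R_3 = 742.5.
M_3 = 390.65625.
R_3 − M_3 = 351.84375.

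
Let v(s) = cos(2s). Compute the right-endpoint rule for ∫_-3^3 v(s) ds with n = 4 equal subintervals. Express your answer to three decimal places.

Δs = (3 − (-3))/4 = 1.5.
Right endpoints: -1.5, 0, 1.5, 3.
v(-1.5) ≈ -0.990, v(0) ≈ 1.000, v(1.5) ≈ -0.990, v(3) ≈ 0.960.
Sum = Δs · [v(-1.5) + v(0) + v(1.5) + v(3)].
Sum ≈ -0.030.

-0.030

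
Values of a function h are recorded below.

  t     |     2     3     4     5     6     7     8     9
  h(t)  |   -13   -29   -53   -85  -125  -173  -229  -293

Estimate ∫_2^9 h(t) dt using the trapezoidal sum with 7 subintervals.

Δt = 1.
T_7 = (1/2)·[(-13) + 2·(-29) + 2·(-53) + 2·(-85) + 2·(-125) + 2·(-173) + 2·(-229) + (-293)] = -847.

-847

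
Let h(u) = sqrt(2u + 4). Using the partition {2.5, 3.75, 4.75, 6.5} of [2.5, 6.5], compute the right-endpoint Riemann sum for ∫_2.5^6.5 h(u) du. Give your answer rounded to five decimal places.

Subinterval widths: 1.25, 1, 1.75.
Right endpoints: 3.75, 4.75, 6.5.
h(3.75) ≈ 3.39116, h(4.75) ≈ 3.67423, h(6.5) ≈ 4.12311.
Sum = Σ Δu_i · h(u_i).
Sum ≈ 15.12863.

15.12863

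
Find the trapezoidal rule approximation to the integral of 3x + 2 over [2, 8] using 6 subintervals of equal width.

Δx = (8 − 2)/6 = 1.
f(2) = 8, f(3) = 11, f(4) = 14, f(5) = 17, f(6) = 20, f(7) = 23, f(8) = 26.
T_6 = (Δx/2)·[f(x_0) + 2f(x_1) + ... + 2f(x_{5}) + f(x_6)].
Sum = 102.

102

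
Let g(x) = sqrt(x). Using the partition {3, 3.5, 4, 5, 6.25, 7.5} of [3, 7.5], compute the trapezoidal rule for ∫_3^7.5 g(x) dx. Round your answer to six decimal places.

Subinterval widths: 0.5, 0.5, 1, 1.25, 1.25.
g(3) ≈ 1.732051, g(3.5) ≈ 1.870829, g(4) ≈ 2.000000, g(5) ≈ 2.236068, g(6.25) ≈ 2.500000, g(7.5) ≈ 2.738613.
On each subinterval the trapezoid contributes (Δx_i/2)·[g(x_{i-1}) + g(x_i)].
Sum ≈ 10.220637.

10.220637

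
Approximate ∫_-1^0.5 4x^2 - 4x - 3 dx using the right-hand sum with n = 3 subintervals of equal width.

Δx = (0.5 − (-1))/3 = 0.5.
Right endpoints: -0.5, 0, 0.5.
f(-0.5) = 0, f(0) = -3, f(0.5) = -4.
Sum = Δx · [f(-0.5) + f(0) + f(0.5)].
Sum = -3.5.

-3.5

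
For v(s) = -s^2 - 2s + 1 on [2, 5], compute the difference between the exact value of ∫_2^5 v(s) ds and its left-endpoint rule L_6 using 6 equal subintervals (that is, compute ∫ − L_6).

Exact integral: ∫_2^5 v(s) ds = -57.
L_6 = -50.375.
Error = -57 − (-50.375) = -6.625.

-6.625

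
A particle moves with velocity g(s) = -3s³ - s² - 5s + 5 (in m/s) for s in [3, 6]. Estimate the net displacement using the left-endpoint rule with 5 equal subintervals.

Δs = (6 − 3)/5 = 0.6.
Left endpoints: 3, 3.6, 4.2, 4.8, 5.4.
g(3) = -100, g(3.6) = -165.928, g(4.2) = -255.904, g(4.8) = -373.816, g(5.4) = -523.552.
Sum = Δs · [g(3) + g(3.6) + g(4.2) + g(4.8) + g(5.4)].
Sum = -851.52.

-851.52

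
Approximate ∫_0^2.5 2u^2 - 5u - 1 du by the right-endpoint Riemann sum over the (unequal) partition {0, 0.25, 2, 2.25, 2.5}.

-6.5625

Subinterval widths: 0.25, 1.75, 0.25, 0.25.
Right endpoints: 0.25, 2, 2.25, 2.5.
f(0.25) = -2.125, f(2) = -3, f(2.25) = -2.125, f(2.5) = -1.
Sum = Σ Δu_i · f(u_i).
Sum = -6.5625.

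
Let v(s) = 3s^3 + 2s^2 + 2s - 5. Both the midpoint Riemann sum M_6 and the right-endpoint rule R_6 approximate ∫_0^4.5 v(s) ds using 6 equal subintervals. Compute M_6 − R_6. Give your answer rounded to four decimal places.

-135.1582

M_6 ≈ 361.353516.
R_6 = 496.51171875.
M_6 − R_6 ≈ -135.1582.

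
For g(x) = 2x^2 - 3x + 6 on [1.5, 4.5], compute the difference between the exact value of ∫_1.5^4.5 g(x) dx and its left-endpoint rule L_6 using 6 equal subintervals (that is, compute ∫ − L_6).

Exact integral: ∫_1.5^4.5 g(x) dx = 49.5.
L_6 = 43.
Error = 49.5 − 43 = 6.5.

6.5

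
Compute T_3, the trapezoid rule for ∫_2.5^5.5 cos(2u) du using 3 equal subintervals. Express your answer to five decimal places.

Δu = (5.5 − 2.5)/3 = 1.
f(2.5) ≈ 0.28366, f(3.5) ≈ 0.75390, f(4.5) ≈ -0.91113, f(5.5) ≈ 0.00443.
T_3 = (Δu/2)·[f(u_0) + 2f(u_1) + 2f(u_2) + f(u_3)].
Sum ≈ -0.01318.

-0.01318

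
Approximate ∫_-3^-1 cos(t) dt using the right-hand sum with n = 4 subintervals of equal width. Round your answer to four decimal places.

-0.3031

Δt = (-1 − (-3))/4 = 0.5.
Right endpoints: -2.5, -2, -1.5, -1.
f(-2.5) ≈ -0.8011, f(-2) ≈ -0.4161, f(-1.5) ≈ 0.0707, f(-1) ≈ 0.5403.
Sum = Δt · [f(-2.5) + f(-2) + f(-1.5) + f(-1)].
Sum ≈ -0.3031.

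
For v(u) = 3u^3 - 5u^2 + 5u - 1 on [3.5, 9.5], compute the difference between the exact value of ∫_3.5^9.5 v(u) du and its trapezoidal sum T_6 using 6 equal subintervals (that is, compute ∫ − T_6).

-53.5

Exact integral: ∫_3.5^9.5 v(u) du = 4827.75.
T_6 = 4881.25.
Error = 4827.75 − 4881.25 = -53.5.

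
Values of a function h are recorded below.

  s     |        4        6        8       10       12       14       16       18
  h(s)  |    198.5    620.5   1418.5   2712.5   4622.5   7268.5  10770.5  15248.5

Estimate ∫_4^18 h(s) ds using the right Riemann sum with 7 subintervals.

Δs = 2.
Sum = 2·[620.5 + 1418.5 + 2712.5 + 4622.5 + 7268.5 + 10770.5 + 15248.5] = 85323.

85323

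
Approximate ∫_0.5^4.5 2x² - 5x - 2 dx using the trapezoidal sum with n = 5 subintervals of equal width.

3.52

Δx = (4.5 − 0.5)/5 = 0.8.
f(0.5) = -4, f(1.3) = -5.12, f(2.1) = -3.68, f(2.9) = 0.32, f(3.7) = 6.88, f(4.5) = 16.
T_5 = (Δx/2)·[f(x_0) + 2f(x_1) + ... + 2f(x_{4}) + f(x_5)].
Sum = 3.52.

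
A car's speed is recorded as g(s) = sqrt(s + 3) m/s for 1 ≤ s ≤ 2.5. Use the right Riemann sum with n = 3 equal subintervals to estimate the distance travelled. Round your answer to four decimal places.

3.3513

Δs = (2.5 − 1)/3 = 0.5.
Right endpoints: 1.5, 2, 2.5.
g(1.5) ≈ 2.1213, g(2) ≈ 2.2361, g(2.5) ≈ 2.3452.
Sum = Δs · [g(1.5) + g(2) + g(2.5)].
Sum ≈ 3.3513.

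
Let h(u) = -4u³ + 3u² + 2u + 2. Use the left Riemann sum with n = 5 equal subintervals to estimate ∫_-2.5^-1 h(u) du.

Δu = (-1 − (-2.5))/5 = 0.3.
Left endpoints: -2.5, -2.2, -1.9, -1.6, -1.3.
h(-2.5) = 78.25, h(-2.2) = 54.712, h(-1.9) = 36.466, h(-1.6) = 22.864, h(-1.3) = 13.258.
Sum = Δu · [h(-2.5) + h(-2.2) + h(-1.9) + h(-1.6) + h(-1.3)].
Sum = 61.665.

61.665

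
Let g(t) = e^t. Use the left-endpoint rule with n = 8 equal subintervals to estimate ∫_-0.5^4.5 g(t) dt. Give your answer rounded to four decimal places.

Δt = (4.5 − (-0.5))/8 = 0.625.
Left endpoints: -0.5, 0.125, 0.75, 1.375, 2, 2.625, 3.25, 3.875.
g(-0.5) ≈ 0.6065, g(0.125) ≈ 1.1331, g(0.75) ≈ 2.1170, g(1.375) ≈ 3.9551, g(2) ≈ 7.3891, g(2.625) ≈ 13.8046, g(3.25) ≈ 25.7903, g(3.875) ≈ 48.1827.
Sum = Δt · [g(-0.5) + g(0.125) + g(0.75) + ...].
Sum ≈ 64.3615.

64.3615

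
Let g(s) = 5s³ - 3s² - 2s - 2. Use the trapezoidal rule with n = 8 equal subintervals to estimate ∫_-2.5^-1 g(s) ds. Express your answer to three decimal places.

Δs = (-1 − (-2.5))/8 = 0.1875.
g(-2.5) = -93.875, g(-2.3125) = -308225/4096, g(-2.125) = -30349/512, g(-1.9375) = -187403/4096, g(-1.75) = -34.484375, g(-1.5625) = -103517/4096, g(-1.375) = -9175/512, g(-1.1875) = -50087/4096, g(-1) = -8.
T_8 = (Δs/2)·[g(s_0) + 2g(s_1) + ... + 2g(s_{7}) + g(s_8)].
Sum ≈ -60.210.

-60.210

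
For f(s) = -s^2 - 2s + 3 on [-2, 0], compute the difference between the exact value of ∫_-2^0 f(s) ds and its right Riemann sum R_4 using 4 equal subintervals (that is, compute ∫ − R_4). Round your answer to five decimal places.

Exact integral: ∫_-2^0 f(s) ds ≈ 7.3333333.
R_4 = 7.25.
Error ≈ 7.3333333 − 7.25 ≈ 0.08333.

0.08333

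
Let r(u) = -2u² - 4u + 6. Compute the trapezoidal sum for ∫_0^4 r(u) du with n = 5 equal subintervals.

-51.52

Δu = (4 − 0)/5 = 0.8.
r(0) = 6, r(0.8) = 1.52, r(1.6) = -5.52, r(2.4) = -15.12, r(3.2) = -27.28, r(4) = -42.
T_5 = (Δu/2)·[r(u_0) + 2r(u_1) + ... + 2r(u_{4}) + r(u_5)].
Sum = -51.52.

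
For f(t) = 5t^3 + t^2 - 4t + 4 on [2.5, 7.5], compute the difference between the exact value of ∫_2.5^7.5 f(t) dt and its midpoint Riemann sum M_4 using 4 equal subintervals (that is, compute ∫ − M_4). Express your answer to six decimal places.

Exact integral: ∫_2.5^7.5 f(t) dt ≈ 3961.66666667.
M_4 = 3912.1875.
Error ≈ 3961.66666667 − 3912.1875 ≈ 49.479167.

49.479167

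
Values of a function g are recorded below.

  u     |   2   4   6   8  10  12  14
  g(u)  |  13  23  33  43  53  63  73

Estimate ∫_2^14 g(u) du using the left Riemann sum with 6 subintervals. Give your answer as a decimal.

456

Δu = 2.
Sum = 2·[13 + 23 + 33 + 43 + 53 + 63] = 456.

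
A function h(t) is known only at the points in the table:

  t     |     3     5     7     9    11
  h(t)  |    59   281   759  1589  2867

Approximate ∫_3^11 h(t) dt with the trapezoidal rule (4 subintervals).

Δt = 2.
T_4 = (2/2)·[59 + 2·281 + 2·759 + 2·1589 + 2867] = 8184.

8184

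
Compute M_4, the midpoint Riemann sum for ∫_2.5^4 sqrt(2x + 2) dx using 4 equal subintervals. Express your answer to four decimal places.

Δx = (4 − 2.5)/4 = 0.375.
Midpoints: 2.6875, 3.0625, 3.4375, 3.8125.
f(2.6875) ≈ 2.7157, f(3.0625) ≈ 2.8504, f(3.4375) ≈ 2.9791, f(3.8125) ≈ 3.1024.
Sum = Δx · [f(2.6875) + f(3.0625) + f(3.4375) + f(3.8125)].
Sum ≈ 4.3679.

4.3679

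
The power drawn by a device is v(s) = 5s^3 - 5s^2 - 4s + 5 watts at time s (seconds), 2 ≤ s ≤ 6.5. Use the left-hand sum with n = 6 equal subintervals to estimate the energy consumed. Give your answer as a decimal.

1316.28515625

Δs = (6.5 − 2)/6 = 0.75.
Left endpoints: 2, 2.75, 3.5, 4.25, 5, 5.75.
v(2) = 17, v(2.75) = 60.171875, v(3.5) = 144.125, v(4.25) = 281.515625, v(5) = 485, v(5.75) = 767.234375.
Sum = Δs · [v(2) + v(2.75) + v(3.5) + ...].
Sum = 1316.28515625.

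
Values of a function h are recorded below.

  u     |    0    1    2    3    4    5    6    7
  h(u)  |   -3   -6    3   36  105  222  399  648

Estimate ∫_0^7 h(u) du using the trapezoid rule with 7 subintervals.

1081.5

Δu = 1.
T_7 = (1/2)·[(-3) + 2·(-6) + 2·3 + 2·36 + 2·105 + 2·222 + 2·399 + 648] = 1081.5.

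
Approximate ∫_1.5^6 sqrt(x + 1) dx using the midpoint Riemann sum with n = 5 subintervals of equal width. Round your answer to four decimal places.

9.7159

Δx = (6 − 1.5)/5 = 0.9.
Midpoints: 1.95, 2.85, 3.75, 4.65, 5.55.
f(1.95) ≈ 1.7176, f(2.85) ≈ 1.9621, f(3.75) ≈ 2.1794, f(4.65) ≈ 2.3770, f(5.55) ≈ 2.5593.
Sum = Δx · [f(1.95) + f(2.85) + f(3.75) + f(4.65) + f(5.55)].
Sum ≈ 9.7159.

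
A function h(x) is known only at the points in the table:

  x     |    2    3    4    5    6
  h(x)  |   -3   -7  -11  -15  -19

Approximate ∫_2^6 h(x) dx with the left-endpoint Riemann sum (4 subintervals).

-36

Δx = 1.
Sum = 1·[(-3) + (-7) + (-11) + (-15)] = -36.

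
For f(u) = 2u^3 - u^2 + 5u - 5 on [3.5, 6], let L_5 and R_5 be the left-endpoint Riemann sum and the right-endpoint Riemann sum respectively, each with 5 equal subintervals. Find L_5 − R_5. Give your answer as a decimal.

-167.5

L_5 = 481.25.
R_5 = 648.75.
L_5 − R_5 = -167.5.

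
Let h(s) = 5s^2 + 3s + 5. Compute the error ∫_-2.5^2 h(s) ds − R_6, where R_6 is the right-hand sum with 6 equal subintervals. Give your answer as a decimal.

-2.953125

Exact integral: ∫_-2.5^2 h(s) ds = 58.5.
R_6 = 61.453125.
Error = 58.5 − 61.453125 = -2.953125.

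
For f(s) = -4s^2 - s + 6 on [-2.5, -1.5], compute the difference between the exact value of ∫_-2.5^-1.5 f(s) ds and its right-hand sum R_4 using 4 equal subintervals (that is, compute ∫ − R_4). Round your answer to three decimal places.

Exact integral: ∫_-2.5^-1.5 f(s) ds ≈ -8.33333.
R_4 = -6.5.
Error ≈ -8.33333 − (-6.5) ≈ -1.833.

-1.833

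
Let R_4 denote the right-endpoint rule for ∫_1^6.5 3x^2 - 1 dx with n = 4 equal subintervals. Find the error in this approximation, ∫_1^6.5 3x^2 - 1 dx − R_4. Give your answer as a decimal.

Exact integral: ∫_1^6.5 f(x) dx = 268.125.
R_4 = 358.40234375.
Error = 268.125 − 358.40234375 = -90.27734375.

-90.27734375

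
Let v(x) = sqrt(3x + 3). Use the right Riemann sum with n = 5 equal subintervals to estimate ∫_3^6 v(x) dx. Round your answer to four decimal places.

12.4801

Δx = (6 − 3)/5 = 0.6.
Right endpoints: 3.6, 4.2, 4.8, 5.4, 6.
v(3.6) ≈ 3.7148, v(4.2) ≈ 3.9497, v(4.8) ≈ 4.1713, v(5.4) ≈ 4.3818, v(6) ≈ 4.5826.
Sum = Δx · [v(3.6) + v(4.2) + v(4.8) + v(5.4) + v(6)].
Sum ≈ 12.4801.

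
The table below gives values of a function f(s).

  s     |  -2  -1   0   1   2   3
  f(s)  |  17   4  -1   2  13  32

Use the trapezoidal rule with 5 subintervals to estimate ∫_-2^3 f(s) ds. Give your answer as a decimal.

42.5

Δs = 1.
T_5 = (1/2)·[17 + 2·4 + 2·(-1) + 2·2 + 2·13 + 32] = 42.5.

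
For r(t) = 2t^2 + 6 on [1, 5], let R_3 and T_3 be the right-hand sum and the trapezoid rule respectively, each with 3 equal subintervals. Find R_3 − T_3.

32

R_3 ≈ 141.037037.
T_3 ≈ 109.037037.
R_3 − T_3 = 32.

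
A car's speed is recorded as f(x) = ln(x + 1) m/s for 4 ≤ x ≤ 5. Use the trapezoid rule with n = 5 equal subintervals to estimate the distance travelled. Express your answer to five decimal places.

1.70326

Δx = (5 − 4)/5 = 0.2.
f(4) ≈ 1.60944, f(4.2) ≈ 1.64866, f(4.4) ≈ 1.68640, f(4.6) ≈ 1.72277, f(4.8) ≈ 1.75786, f(5) ≈ 1.79176.
T_5 = (Δx/2)·[f(x_0) + 2f(x_1) + ... + 2f(x_{4}) + f(x_5)].
Sum ≈ 1.70326.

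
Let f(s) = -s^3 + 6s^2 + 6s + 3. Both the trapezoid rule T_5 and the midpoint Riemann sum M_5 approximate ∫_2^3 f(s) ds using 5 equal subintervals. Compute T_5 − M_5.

-0.015

T_5 = 39.74.
M_5 = 39.755.
T_5 − M_5 = -0.015.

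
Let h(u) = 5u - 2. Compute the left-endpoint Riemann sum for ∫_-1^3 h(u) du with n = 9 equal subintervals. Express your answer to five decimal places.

7.55556

Δu = (3 − (-1))/9 = 4/9.
Left endpoints: -1, -5/9, -1/9, 1/3, 7/9, 11/9, 5/3, 19/9, 23/9.
h(-1) = -7, h(-5/9) = -43/9, h(-1/9) = -23/9, h(1/3) = -1/3, h(7/9) = 17/9, h(11/9) = 37/9, h(5/3) = 19/3, h(19/9) = 77/9, h(23/9) = 97/9.
Sum = Δu · [h(-1) + h(-5/9) + h(-1/9) + ...].
Sum ≈ 7.55556.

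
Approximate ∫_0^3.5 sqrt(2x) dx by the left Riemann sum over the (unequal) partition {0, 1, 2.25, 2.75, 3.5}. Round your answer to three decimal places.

Subinterval widths: 1, 1.25, 0.5, 0.75.
Left endpoints: 0, 1, 2.25, 2.75.
f(0) ≈ 0.000, f(1) ≈ 1.414, f(2.25) ≈ 2.121, f(2.75) ≈ 2.345.
Sum = Σ Δx_i · f(x_i).
Sum ≈ 4.587.

4.587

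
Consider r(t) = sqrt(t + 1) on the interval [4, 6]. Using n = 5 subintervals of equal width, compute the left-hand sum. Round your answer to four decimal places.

Δt = (6 − 4)/5 = 0.4.
Left endpoints: 4, 4.4, 4.8, 5.2, 5.6.
r(4) ≈ 2.2361, r(4.4) ≈ 2.3238, r(4.8) ≈ 2.4083, r(5.2) ≈ 2.4900, r(5.6) ≈ 2.5690.
Sum = Δt · [r(4) + r(4.4) + r(4.8) + r(5.2) + r(5.6)].
Sum ≈ 4.8109.

4.8109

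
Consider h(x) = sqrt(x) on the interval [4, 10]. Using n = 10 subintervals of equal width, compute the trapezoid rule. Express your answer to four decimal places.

Δx = (10 − 4)/10 = 0.6.
h(4) ≈ 2.0000, h(4.6) ≈ 2.1448, h(5.2) ≈ 2.2804, h(5.8) ≈ 2.4083, h(6.4) ≈ 2.5298, h(7) ≈ 2.6458, h(7.6) ≈ 2.7568, h(8.2) ≈ 2.8636, h(8.8) ≈ 2.9665, h(9.4) ≈ 3.0659, h(10) ≈ 3.1623.
T_10 = (Δx/2)·[h(x_0) + 2h(x_1) + ... + 2h(x_{9}) + h(x_10)].
Sum ≈ 15.7458.

15.7458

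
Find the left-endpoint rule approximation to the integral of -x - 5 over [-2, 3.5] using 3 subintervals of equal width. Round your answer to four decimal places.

-26.5833

Δx = (3.5 − (-2))/3 = 11/6.
Left endpoints: -2, -1/6, 5/3.
f(-2) = -3, f(-1/6) = -29/6, f(5/3) = -20/3.
Sum = Δx · [f(-2) + f(-1/6) + f(5/3)].
Sum ≈ -26.5833.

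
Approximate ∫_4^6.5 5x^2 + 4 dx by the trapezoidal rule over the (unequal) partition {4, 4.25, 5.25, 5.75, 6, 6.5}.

362.109375

Subinterval widths: 0.25, 1, 0.5, 0.25, 0.5.
f(4) = 84, f(4.25) = 94.3125, f(5.25) = 141.8125, f(5.75) = 169.3125, f(6) = 184, f(6.5) = 215.25.
On each subinterval the trapezoid contributes (Δx_i/2)·[f(x_{i-1}) + f(x_i)].
Sum = 362.109375.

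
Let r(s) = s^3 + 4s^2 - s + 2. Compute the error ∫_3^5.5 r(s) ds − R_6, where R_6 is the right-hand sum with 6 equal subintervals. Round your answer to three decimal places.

-47.436

Exact integral: ∫_3^5.5 r(s) ds ≈ 388.72396.
R_6 ≈ 436.15958.
Error ≈ 388.72396 − 436.15958 ≈ -47.436.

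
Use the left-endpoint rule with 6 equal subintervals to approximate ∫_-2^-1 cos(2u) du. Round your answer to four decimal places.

Δu = (-1 − (-2))/6 = 1/6.
Left endpoints: -2, -11/6, -5/3, -1.5, -4/3, -7/6.
f(-2) ≈ -0.6536, f(-11/6) ≈ -0.8653, f(-5/3) ≈ -0.9817, f(-1.5) ≈ -0.9900, f(-4/3) ≈ -0.8893, f(-7/6) ≈ -0.6908.
Sum = Δu · [f(-2) + f(-11/6) + f(-5/3) + ...].
Sum ≈ -0.8451.

-0.8451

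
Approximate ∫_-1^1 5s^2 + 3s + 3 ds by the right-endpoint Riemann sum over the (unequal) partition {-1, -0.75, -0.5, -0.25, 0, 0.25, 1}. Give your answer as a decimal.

12.234375

Subinterval widths: 0.25, 0.25, 0.25, 0.25, 0.25, 0.75.
Right endpoints: -0.75, -0.5, -0.25, 0, 0.25, 1.
f(-0.75) = 3.5625, f(-0.5) = 2.75, f(-0.25) = 2.5625, f(0) = 3, f(0.25) = 4.0625, f(1) = 11.
Sum = Σ Δs_i · f(s_i).
Sum = 12.234375.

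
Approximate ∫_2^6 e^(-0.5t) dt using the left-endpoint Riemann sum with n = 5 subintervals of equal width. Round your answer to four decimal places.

0.7719

Δt = (6 − 2)/5 = 0.8.
Left endpoints: 2, 2.8, 3.6, 4.4, 5.2.
f(2) ≈ 0.3679, f(2.8) ≈ 0.2466, f(3.6) ≈ 0.1653, f(4.4) ≈ 0.1108, f(5.2) ≈ 0.0743.
Sum = Δt · [f(2) + f(2.8) + f(3.6) + f(4.4) + f(5.2)].
Sum ≈ 0.7719.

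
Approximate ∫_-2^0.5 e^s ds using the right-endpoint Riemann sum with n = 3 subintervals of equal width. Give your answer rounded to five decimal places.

2.23055

Δs = (0.5 − (-2))/3 = 5/6.
Right endpoints: -7/6, -1/3, 0.5.
f(-7/6) ≈ 0.31140, f(-1/3) ≈ 0.71653, f(0.5) ≈ 1.64872.
Sum = Δs · [f(-7/6) + f(-1/3) + f(0.5)].
Sum ≈ 2.23055.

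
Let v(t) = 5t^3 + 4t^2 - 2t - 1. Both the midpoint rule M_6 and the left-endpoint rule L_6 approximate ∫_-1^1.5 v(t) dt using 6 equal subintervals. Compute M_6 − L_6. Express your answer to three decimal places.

3.716

M_6 ≈ 6.88115.
L_6 ≈ 3.16479.
M_6 − L_6 ≈ 3.716.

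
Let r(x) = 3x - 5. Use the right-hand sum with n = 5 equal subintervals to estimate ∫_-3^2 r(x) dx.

-25

Δx = (2 − (-3))/5 = 1.
Right endpoints: -2, -1, 0, 1, 2.
r(-2) = -11, r(-1) = -8, r(0) = -5, r(1) = -2, r(2) = 1.
Sum = Δx · [r(-2) + r(-1) + r(0) + r(1) + r(2)].
Sum = -25.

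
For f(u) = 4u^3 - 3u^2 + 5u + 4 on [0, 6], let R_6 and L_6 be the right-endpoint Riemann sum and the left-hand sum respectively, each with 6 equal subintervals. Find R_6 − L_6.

786

R_6 = 1620.
L_6 = 834.
R_6 − L_6 = 786.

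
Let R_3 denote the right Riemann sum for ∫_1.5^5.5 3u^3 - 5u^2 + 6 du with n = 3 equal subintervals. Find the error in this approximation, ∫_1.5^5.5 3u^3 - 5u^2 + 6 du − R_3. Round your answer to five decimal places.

Exact integral: ∫_1.5^5.5 f(u) du ≈ 434.8333333.
R_3 ≈ 698.9074074.
Error ≈ 434.8333333 − 698.9074074 ≈ -264.07407.

-264.07407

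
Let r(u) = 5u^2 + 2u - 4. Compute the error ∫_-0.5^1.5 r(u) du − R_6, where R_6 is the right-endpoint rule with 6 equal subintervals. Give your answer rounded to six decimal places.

Exact integral: ∫_-0.5^1.5 r(u) du ≈ -0.16666667.
R_6 ≈ 2.35185185.
Error ≈ -0.16666667 − 2.35185185 ≈ -2.518519.

-2.518519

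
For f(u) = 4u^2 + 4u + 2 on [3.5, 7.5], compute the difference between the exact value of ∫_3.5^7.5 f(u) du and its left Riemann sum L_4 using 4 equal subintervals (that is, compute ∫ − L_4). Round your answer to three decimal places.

93.333

Exact integral: ∫_3.5^7.5 f(u) du ≈ 601.33333.
L_4 = 508.
Error ≈ 601.33333 − 508 ≈ 93.333.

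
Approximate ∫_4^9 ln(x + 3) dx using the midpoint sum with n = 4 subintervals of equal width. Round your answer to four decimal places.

11.2014

Δx = (9 − 4)/4 = 1.25.
Midpoints: 4.625, 5.875, 7.125, 8.375.
f(4.625) ≈ 2.0314, f(5.875) ≈ 2.1832, f(7.125) ≈ 2.3150, f(8.375) ≈ 2.4314.
Sum = Δx · [f(4.625) + f(5.875) + f(7.125) + f(8.375)].
Sum ≈ 11.2014.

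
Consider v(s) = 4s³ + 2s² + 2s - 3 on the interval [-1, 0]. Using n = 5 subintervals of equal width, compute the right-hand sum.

-3.96

Δs = (0 − (-1))/5 = 0.2.
Right endpoints: -0.8, -0.6, -0.4, -0.2, 0.
v(-0.8) = -5.368, v(-0.6) = -4.344, v(-0.4) = -3.736, v(-0.2) = -3.352, v(0) = -3.
Sum = Δs · [v(-0.8) + v(-0.6) + v(-0.4) + v(-0.2) + v(0)].
Sum = -3.96.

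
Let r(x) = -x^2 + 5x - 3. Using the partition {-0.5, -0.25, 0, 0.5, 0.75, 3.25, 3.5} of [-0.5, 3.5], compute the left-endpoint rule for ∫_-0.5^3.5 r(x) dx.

Subinterval widths: 0.25, 0.25, 0.5, 0.25, 2.5, 0.25.
Left endpoints: -0.5, -0.25, 0, 0.5, 0.75, 3.25.
r(-0.5) = -5.75, r(-0.25) = -4.3125, r(0) = -3, r(0.5) = -0.75, r(0.75) = 0.1875, r(3.25) = 2.6875.
Sum = Σ Δx_i · r(x_i).
Sum = -3.0625.

-3.0625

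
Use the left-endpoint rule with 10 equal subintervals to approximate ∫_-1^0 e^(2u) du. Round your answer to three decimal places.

0.391

Δu = (0 − (-1))/10 = 0.1.
Left endpoints: -1, -0.9, -0.8, -0.7, -0.6, -0.5, -0.4, -0.3, -0.2, -0.1.
f(-1) ≈ 0.135, f(-0.9) ≈ 0.165, f(-0.8) ≈ 0.202, f(-0.7) ≈ 0.247, f(-0.6) ≈ 0.301, f(-0.5) ≈ 0.368, f(-0.4) ≈ 0.449, f(-0.3) ≈ 0.549, f(-0.2) ≈ 0.670, f(-0.1) ≈ 0.819.
Sum = Δu · [f(-1) + f(-0.9) + f(-0.8) + ...].
Sum ≈ 0.391.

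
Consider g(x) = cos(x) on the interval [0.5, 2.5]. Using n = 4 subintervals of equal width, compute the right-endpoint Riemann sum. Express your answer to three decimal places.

Δx = (2.5 − 0.5)/4 = 0.5.
Right endpoints: 1, 1.5, 2, 2.5.
g(1) ≈ 0.540, g(1.5) ≈ 0.071, g(2) ≈ -0.416, g(2.5) ≈ -0.801.
Sum = Δx · [g(1) + g(1.5) + g(2) + g(2.5)].
Sum ≈ -0.303.

-0.303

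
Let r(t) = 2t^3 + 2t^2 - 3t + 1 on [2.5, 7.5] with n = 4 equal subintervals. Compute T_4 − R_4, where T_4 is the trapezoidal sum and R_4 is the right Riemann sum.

-560.9375

T_4 = 1805.
R_4 = 2365.9375.
T_4 − R_4 = -560.9375.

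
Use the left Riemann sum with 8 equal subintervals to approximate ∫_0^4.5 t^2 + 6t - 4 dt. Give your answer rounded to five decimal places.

60.07324

Δt = (4.5 − 0)/8 = 0.5625.
Left endpoints: 0, 0.5625, 1.125, 1.6875, 2.25, 2.8125, 3.375, 3.9375.
f(0) = -4, f(0.5625) = -0.30859375, f(1.125) = 4.015625, f(1.6875) = 8.97265625, f(2.25) = 14.5625, f(2.8125) = 20.78515625, f(3.375) = 27.640625, f(3.9375) = 35.12890625.
Sum = Δt · [f(0) + f(0.5625) + f(1.125) + ...].
Sum ≈ 60.07324.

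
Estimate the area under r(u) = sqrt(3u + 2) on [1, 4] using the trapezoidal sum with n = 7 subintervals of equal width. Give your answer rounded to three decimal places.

9.152

Δu = (4 − 1)/7 = 3/7.
r(1) ≈ 2.236, r(10/7) ≈ 2.507, r(13/7) ≈ 2.752, r(16/7) ≈ 2.976, r(19/7) ≈ 3.185, r(22/7) ≈ 3.381, r(25/7) ≈ 3.566, r(4) ≈ 3.742.
T_7 = (Δu/2)·[r(u_0) + 2r(u_1) + ... + 2r(u_{6}) + r(u_7)].
Sum ≈ 9.152.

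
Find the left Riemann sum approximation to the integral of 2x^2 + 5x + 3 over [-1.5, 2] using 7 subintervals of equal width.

17.5

Δx = (2 − (-1.5))/7 = 0.5.
Left endpoints: -1.5, -1, -0.5, 0, 0.5, 1, 1.5.
f(-1.5) = 0, f(-1) = 0, f(-0.5) = 1, f(0) = 3, f(0.5) = 6, f(1) = 10, f(1.5) = 15.
Sum = Δx · [f(-1.5) + f(-1) + f(-0.5) + ...].
Sum = 17.5.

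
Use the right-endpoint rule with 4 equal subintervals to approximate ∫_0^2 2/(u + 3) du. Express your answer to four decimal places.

Δu = (2 − 0)/4 = 0.5.
Right endpoints: 0.5, 1, 1.5, 2.
f(0.5) = 4/7, f(1) = 0.5, f(1.5) = 4/9, f(2) = 0.4.
Sum = Δu · [f(0.5) + f(1) + f(1.5) + f(2)].
Sum ≈ 0.9579.

0.9579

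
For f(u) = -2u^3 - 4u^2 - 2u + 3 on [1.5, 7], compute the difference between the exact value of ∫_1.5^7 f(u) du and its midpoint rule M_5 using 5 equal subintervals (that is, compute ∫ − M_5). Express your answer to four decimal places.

Exact integral: ∫_1.5^7 f(u) du ≈ -1681.052083.
M_5 = -1664.691875.
Error ≈ -1681.052083 − (-1664.691875) ≈ -16.3602.

-16.3602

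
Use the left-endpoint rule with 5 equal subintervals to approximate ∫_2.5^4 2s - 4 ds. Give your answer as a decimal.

3.3

Δs = (4 − 2.5)/5 = 0.3.
Left endpoints: 2.5, 2.8, 3.1, 3.4, 3.7.
f(2.5) = 1, f(2.8) = 1.6, f(3.1) = 2.2, f(3.4) = 2.8, f(3.7) = 3.4.
Sum = Δs · [f(2.5) + f(2.8) + f(3.1) + f(3.4) + f(3.7)].
Sum = 3.3.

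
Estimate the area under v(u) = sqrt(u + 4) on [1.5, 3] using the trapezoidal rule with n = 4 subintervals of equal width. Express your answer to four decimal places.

Δu = (3 − 1.5)/4 = 0.375.
v(1.5) ≈ 2.3452, v(1.875) ≈ 2.4238, v(2.25) ≈ 2.5000, v(2.625) ≈ 2.5739, v(3) ≈ 2.6458.
T_4 = (Δu/2)·[v(u_0) + 2v(u_1) + 2v(u_2) + 2v(u_3) + v(u_4)].
Sum ≈ 3.7475.

3.7475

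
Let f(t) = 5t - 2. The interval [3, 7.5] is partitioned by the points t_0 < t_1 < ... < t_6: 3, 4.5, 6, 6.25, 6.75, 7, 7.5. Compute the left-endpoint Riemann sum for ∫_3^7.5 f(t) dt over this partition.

Subinterval widths: 1.5, 1.5, 0.25, 0.5, 0.25, 0.5.
Left endpoints: 3, 4.5, 6, 6.25, 6.75, 7.
f(3) = 13, f(4.5) = 20.5, f(6) = 28, f(6.25) = 29.25, f(6.75) = 31.75, f(7) = 33.
Sum = Σ Δt_i · f(t_i).
Sum = 96.3125.

96.3125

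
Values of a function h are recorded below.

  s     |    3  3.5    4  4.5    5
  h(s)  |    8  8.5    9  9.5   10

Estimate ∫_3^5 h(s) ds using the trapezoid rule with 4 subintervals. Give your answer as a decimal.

Δs = 0.5.
T_4 = (0.5/2)·[8 + 2·8.5 + 2·9 + 2·9.5 + 10] = 18.

18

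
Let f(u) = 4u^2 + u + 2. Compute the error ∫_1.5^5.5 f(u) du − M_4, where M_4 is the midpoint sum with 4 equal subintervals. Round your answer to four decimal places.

1.3333

Exact integral: ∫_1.5^5.5 f(u) du ≈ 239.333333.
M_4 = 238.
Error ≈ 239.333333 − 238 ≈ 1.3333.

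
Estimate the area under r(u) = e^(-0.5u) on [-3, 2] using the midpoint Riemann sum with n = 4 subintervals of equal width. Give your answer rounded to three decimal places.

Δu = (2 − (-3))/4 = 1.25.
Midpoints: -2.375, -1.125, 0.125, 1.375.
r(-2.375) ≈ 3.279, r(-1.125) ≈ 1.755, r(0.125) ≈ 0.939, r(1.375) ≈ 0.503.
Sum = Δu · [r(-2.375) + r(-1.125) + r(0.125) + r(1.375)].
Sum ≈ 8.095.

8.095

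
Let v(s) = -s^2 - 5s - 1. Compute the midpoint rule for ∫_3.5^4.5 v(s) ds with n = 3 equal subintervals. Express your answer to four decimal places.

Δs = (4.5 − 3.5)/3 = 1/3.
Midpoints: 11/3, 4, 13/3.
v(11/3) = -295/9, v(4) = -37, v(13/3) = -373/9.
Sum = Δs · [v(11/3) + v(4) + v(13/3)].
Sum ≈ -37.0741.

-37.0741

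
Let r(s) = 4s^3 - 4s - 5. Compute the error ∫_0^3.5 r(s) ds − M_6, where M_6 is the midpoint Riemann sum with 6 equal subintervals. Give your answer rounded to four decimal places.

Exact integral: ∫_0^3.5 r(s) ds = 108.0625.
M_6 ≈ 105.978299.
Error ≈ 108.0625 − 105.978299 ≈ 2.0842.

2.0842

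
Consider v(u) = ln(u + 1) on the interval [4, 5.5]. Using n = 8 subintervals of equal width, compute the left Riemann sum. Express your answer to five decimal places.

Δu = (5.5 − 4)/8 = 0.1875.
Left endpoints: 4, 4.1875, 4.375, 4.5625, 4.75, 4.9375, 5.125, 5.3125.
v(4) ≈ 1.60944, v(4.1875) ≈ 1.64625, v(4.375) ≈ 1.68176, v(4.5625) ≈ 1.71605, v(4.75) ≈ 1.74920, v(4.9375) ≈ 1.78129, v(5.125) ≈ 1.81238, v(5.3125) ≈ 1.84253.
Sum = Δu · [v(4) + v(4.1875) + v(4.375) + ...].
Sum ≈ 2.59479.

2.59479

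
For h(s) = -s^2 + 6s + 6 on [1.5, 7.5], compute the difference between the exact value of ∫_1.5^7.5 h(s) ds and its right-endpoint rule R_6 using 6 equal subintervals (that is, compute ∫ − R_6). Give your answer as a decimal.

Exact integral: ∫_1.5^7.5 h(s) ds = 58.5.
R_6 = 48.5.
Error = 58.5 − 48.5 = 10.

10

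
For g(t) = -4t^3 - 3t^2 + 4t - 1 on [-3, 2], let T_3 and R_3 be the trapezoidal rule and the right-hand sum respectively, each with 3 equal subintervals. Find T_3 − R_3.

87.5

T_3 ≈ 21.9444444.
R_3 ≈ -65.5555556.
T_3 − R_3 = 87.5.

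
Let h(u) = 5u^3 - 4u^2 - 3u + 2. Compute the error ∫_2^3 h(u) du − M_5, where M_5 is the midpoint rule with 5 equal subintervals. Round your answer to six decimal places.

0.111667

Exact integral: ∫_2^3 h(u) du ≈ 50.41666667.
M_5 = 50.305.
Error ≈ 50.41666667 − 50.305 ≈ 0.111667.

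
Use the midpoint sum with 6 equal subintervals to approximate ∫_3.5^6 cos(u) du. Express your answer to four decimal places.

Δu = (6 − 3.5)/6 = 5/12.
Midpoints: 89/24, 4.125, 109/24, 119/24, 5.375, 139/24.
f(89/24) ≈ -0.8437, f(4.125) ≈ -0.5542, f(109/24) ≈ -0.1699, f(119/24) ≈ 0.2435, f(5.375) ≈ 0.6152, f(139/24) ≈ 0.8816.
Sum = Δu · [f(89/24) + f(4.125) + f(109/24) + ...].
Sum ≈ 0.0719.

0.0719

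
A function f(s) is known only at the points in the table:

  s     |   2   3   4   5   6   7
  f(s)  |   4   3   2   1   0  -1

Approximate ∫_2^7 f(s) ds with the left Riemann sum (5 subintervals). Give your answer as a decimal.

Δs = 1.
Sum = 1·[4 + 3 + 2 + 1 + 0] = 10.

10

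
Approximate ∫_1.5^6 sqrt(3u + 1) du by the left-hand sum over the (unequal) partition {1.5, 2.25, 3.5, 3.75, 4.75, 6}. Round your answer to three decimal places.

14.468

Subinterval widths: 0.75, 1.25, 0.25, 1, 1.25.
Left endpoints: 1.5, 2.25, 3.5, 3.75, 4.75.
f(1.5) ≈ 2.345, f(2.25) ≈ 2.784, f(3.5) ≈ 3.391, f(3.75) ≈ 3.500, f(4.75) ≈ 3.905.
Sum = Σ Δu_i · f(u_i).
Sum ≈ 14.468.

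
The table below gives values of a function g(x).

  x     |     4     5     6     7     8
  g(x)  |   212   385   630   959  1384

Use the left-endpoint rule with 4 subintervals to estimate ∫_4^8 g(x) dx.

Δx = 1.
Sum = 1·[212 + 385 + 630 + 959] = 2186.

2186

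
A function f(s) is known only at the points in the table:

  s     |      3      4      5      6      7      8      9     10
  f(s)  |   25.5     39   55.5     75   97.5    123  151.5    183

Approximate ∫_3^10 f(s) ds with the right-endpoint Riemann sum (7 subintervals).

Δs = 1.
Sum = 1·[39 + 55.5 + 75 + 97.5 + 123 + 151.5 + 183] = 724.5.

724.5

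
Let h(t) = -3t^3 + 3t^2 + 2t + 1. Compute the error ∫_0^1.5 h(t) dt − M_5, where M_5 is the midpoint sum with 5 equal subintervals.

Exact integral: ∫_0^1.5 h(t) dt = 3.328125.
M_5 = 3.3703125.
Error = 3.328125 − 3.3703125 = -0.0421875.

-0.0421875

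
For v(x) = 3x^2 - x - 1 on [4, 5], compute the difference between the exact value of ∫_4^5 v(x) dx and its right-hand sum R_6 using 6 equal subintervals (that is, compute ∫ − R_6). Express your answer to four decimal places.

Exact integral: ∫_4^5 v(x) dx = 55.5.
R_6 ≈ 57.680556.
Error ≈ 55.5 − 57.680556 ≈ -2.1806.

-2.1806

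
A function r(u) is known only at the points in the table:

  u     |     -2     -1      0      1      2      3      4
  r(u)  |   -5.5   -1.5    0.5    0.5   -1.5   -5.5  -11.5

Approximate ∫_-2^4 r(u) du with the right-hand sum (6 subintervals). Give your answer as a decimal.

Δu = 1.
Sum = 1·[(-1.5) + 0.5 + 0.5 + (-1.5) + (-5.5) + (-11.5)] = -19.

-19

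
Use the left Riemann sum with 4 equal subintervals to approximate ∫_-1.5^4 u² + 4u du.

Δu = (4 − (-1.5))/4 = 1.375.
Left endpoints: -1.5, -0.125, 1.25, 2.625.
f(-1.5) = -3.75, f(-0.125) = -0.484375, f(1.25) = 6.5625, f(2.625) = 17.390625.
Sum = Δu · [f(-1.5) + f(-0.125) + f(1.25) + f(2.625)].
Sum = 27.11328125.

27.11328125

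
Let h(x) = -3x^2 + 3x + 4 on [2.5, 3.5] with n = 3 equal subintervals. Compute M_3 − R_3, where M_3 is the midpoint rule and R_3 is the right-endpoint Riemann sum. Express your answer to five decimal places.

2.58333

M_3 ≈ -14.2222222.
R_3 ≈ -16.8055556.
M_3 − R_3 ≈ 2.58333.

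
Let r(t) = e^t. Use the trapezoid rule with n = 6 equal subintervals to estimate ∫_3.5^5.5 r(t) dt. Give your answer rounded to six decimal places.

Δt = (5.5 − 3.5)/6 = 1/3.
r(3.5) ≈ 33.115452, r(23/6) ≈ 46.216336, r(25/6) ≈ 64.500093, r(4.5) ≈ 90.017131, r(29/6) ≈ 125.629027, r(31/6) ≈ 175.329431, r(5.5) ≈ 244.691932.
T_6 = (Δt/2)·[r(t_0) + 2r(t_1) + ... + 2r(t_{5}) + r(t_6)].
Sum ≈ 213.531904.

213.531904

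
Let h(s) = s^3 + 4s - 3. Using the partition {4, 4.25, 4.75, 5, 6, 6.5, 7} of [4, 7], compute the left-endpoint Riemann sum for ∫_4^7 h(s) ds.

Subinterval widths: 0.25, 0.5, 0.25, 1, 0.5, 0.5.
Left endpoints: 4, 4.25, 4.75, 5, 6, 6.5.
h(4) = 77, h(4.25) = 90.765625, h(4.75) = 123.171875, h(5) = 142, h(6) = 237, h(6.5) = 297.625.
Sum = Σ Δs_i · h(s_i).
Sum = 504.73828125.

504.73828125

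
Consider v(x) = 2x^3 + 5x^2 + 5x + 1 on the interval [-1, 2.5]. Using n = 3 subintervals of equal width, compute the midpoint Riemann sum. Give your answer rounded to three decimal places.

Δx = (2.5 − (-1))/3 = 7/6.
Midpoints: -5/12, 0.75, 23/12.
v(-5/12) = -311/864, v(0.75) = 8.40625, v(23/12) = 37181/864.
Sum = Δx · [v(-5/12) + v(0.75) + v(23/12)].
Sum ≈ 59.593.

59.593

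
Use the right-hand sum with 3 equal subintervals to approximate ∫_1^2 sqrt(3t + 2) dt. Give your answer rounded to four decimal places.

Δt = (2 − 1)/3 = 1/3.
Right endpoints: 4/3, 5/3, 2.
f(4/3) ≈ 2.4495, f(5/3) ≈ 2.6458, f(2) ≈ 2.8284.
Sum = Δt · [f(4/3) + f(5/3) + f(2)].
Sum ≈ 2.6412.

2.6412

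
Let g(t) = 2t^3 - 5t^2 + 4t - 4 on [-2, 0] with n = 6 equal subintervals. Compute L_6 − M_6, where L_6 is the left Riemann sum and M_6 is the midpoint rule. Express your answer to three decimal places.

L_6 ≈ -45.07407.
M_6 ≈ -37.12963.
L_6 − M_6 ≈ -7.944.

-7.944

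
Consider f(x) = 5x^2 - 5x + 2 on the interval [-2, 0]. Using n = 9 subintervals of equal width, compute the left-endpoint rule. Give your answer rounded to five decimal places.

30.74897

Δx = (0 − (-2))/9 = 2/9.
Left endpoints: -2, -16/9, -14/9, -4/3, -10/9, -8/9, -2/3, -4/9, -2/9.
f(-2) = 32, f(-16/9) = 2162/81, f(-14/9) = 1772/81, f(-4/3) = 158/9, f(-10/9) = 1112/81, f(-8/9) = 842/81, f(-2/3) = 68/9, f(-4/9) = 422/81, f(-2/9) = 272/81.
Sum = Δx · [f(-2) + f(-16/9) + f(-14/9) + ...].
Sum ≈ 30.74897.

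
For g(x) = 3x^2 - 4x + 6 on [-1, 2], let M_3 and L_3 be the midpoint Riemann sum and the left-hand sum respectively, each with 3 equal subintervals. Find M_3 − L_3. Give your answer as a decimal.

M_3 = 20.25.
L_3 = 24.
M_3 − L_3 = -3.75.

-3.75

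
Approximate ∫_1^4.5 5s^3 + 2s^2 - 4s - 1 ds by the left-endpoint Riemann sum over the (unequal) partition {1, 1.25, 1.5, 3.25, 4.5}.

250.8359375

Subinterval widths: 0.25, 0.25, 1.75, 1.25.
Left endpoints: 1, 1.25, 1.5, 3.25.
f(1) = 2, f(1.25) = 6.890625, f(1.5) = 14.375, f(3.25) = 178.765625.
Sum = Σ Δs_i · f(s_i).
Sum = 250.8359375.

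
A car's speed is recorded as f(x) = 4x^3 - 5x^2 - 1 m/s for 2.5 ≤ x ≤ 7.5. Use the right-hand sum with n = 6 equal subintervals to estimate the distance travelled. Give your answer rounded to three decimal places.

3047.662

Δx = (7.5 − 2.5)/6 = 5/6.
Right endpoints: 10/3, 25/6, 5, 35/6, 20/3, 7.5.
f(10/3) = 2473/27, f(25/6) = 21767/108, f(5) = 374, f(35/6) = 67267/108, f(20/3) = 25973/27, f(7.5) = 1405.25.
Sum = Δx · [f(10/3) + f(25/6) + f(5) + ...].
Sum ≈ 3047.662.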